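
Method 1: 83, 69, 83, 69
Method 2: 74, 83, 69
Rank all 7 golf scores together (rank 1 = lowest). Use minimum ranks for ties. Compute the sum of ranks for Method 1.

12

Sorted (ascending): 69, 69, 69, 74, 83, 83, 83
The 3 values of 69 occupy positions 1–3 → each gets rank 1.
The 3 values of 83 occupy positions 5–7 → each gets rank 5.
Method 1 values → pooled ranks: 83→5, 69→1, 83→5, 69→1
Rank sum = 5 + 1 + 5 + 1 = 12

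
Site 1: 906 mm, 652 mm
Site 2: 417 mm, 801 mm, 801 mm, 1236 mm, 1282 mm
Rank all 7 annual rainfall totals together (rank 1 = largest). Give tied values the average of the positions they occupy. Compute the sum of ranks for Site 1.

Sorted (descending): 1282, 1236, 906, 801, 801, 652, 417
The 2 values of 801 occupy positions 4–5 → average rank (4+5)/2 = 4.5.
Site 1 values → pooled ranks: 906→3, 652→6
Rank sum = 3 + 6 = 9

9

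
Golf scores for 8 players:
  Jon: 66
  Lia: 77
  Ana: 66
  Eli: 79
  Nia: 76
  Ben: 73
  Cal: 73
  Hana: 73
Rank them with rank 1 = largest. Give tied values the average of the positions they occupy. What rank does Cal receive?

5

Sorted (descending): 79, 77, 76, 73, 73, 73, 66, 66
The 3 values of 73 occupy positions 4–6 → average rank 5.
The 2 values of 66 occupy positions 7–8 → average rank (7+8)/2 = 7.5.
Cal has value 73 → rank 5.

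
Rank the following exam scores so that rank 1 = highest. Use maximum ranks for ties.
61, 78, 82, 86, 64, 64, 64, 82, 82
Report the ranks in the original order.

9, 5, 4, 1, 8, 8, 8, 4, 4

Sorted (descending): 86, 82, 82, 82, 78, 64, 64, 64, 61
The 3 values of 82 occupy positions 2–4 → each gets rank 4.
The 3 values of 64 occupy positions 6–8 → each gets rank 8.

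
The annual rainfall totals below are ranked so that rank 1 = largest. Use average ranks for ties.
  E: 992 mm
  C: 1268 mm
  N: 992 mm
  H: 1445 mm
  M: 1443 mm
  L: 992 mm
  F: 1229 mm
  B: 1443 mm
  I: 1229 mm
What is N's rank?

8

Sorted (descending): 1445, 1443, 1443, 1268, 1229, 1229, 992, 992, 992
The 2 values of 1443 occupy positions 2–3 → average rank (2+3)/2 = 2.5.
The 2 values of 1229 occupy positions 5–6 → average rank (5+6)/2 = 5.5.
The 3 values of 992 occupy positions 7–9 → average rank 8.
N has value 992 mm → rank 8.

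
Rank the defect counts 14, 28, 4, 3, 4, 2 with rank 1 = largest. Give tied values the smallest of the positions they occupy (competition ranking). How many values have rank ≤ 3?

4

Sorted (descending): 28, 14, 4, 4, 3, 2
The 2 values of 4 occupy positions 3–4 → each gets rank 3.
Ranks ≤ 3: {1, 2, 3, 3} → 4 values.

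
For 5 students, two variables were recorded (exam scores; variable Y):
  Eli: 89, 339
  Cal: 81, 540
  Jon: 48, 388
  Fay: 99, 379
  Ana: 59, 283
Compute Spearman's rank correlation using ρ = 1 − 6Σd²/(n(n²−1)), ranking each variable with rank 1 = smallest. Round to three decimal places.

Ranks of variable 1: 4, 3, 1, 5, 2
Ranks of variable 2: 2, 5, 4, 3, 1
d = r₁ − r₂: 2, -2, -3, 2, 1
d²: 4, 4, 9, 4, 1; Σd² = 22
ρ = 1 − 6·22/(5·24) = 1 − 132/120 = -0.100

-0.100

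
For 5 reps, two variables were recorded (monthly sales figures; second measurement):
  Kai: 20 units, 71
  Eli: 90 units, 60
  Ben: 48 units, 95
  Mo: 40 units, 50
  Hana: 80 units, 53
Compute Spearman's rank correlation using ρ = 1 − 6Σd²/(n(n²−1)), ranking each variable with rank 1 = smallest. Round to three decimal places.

-0.100

Ranks of variable 1: 1, 5, 3, 2, 4
Ranks of variable 2: 4, 3, 5, 1, 2
d = r₁ − r₂: -3, 2, -2, 1, 2
d²: 9, 4, 4, 1, 4; Σd² = 22
ρ = 1 − 6·22/(5·24) = 1 − 132/120 = -0.100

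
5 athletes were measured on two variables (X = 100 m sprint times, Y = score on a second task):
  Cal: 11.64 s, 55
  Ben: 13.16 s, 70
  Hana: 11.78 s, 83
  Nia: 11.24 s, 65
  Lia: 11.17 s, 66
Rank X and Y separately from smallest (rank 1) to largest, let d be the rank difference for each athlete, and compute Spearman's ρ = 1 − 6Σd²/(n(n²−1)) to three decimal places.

Ranks of variable 1: 3, 5, 4, 2, 1
Ranks of variable 2: 1, 4, 5, 2, 3
d = r₁ − r₂: 2, 1, -1, 0, -2
d²: 4, 1, 1, 0, 4; Σd² = 10
ρ = 1 − 6·10/(5·24) = 1 − 60/120 = 0.500

0.500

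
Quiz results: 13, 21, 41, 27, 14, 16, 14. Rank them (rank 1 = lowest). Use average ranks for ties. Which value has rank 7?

Sorted (ascending): 13, 14, 14, 16, 21, 27, 41
The 2 values of 14 occupy positions 2–3 → average rank (2+3)/2 = 2.5.
Rank 7 → value 41.

41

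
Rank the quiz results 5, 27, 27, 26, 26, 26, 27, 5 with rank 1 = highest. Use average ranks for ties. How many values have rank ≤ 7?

6

Sorted (descending): 27, 27, 27, 26, 26, 26, 5, 5
The 3 values of 27 occupy positions 1–3 → average rank 2.
The 3 values of 26 occupy positions 4–6 → average rank 5.
The 2 values of 5 occupy positions 7–8 → average rank (7+8)/2 = 7.5.
Ranks ≤ 7: {2, 2, 2, 5, 5, 5} → 6 values.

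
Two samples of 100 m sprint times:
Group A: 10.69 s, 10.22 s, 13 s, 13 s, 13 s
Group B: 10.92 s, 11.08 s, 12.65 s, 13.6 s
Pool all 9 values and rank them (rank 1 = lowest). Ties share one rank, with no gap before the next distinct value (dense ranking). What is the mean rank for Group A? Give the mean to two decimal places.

4.20

Sorted (ascending): 10.22, 10.69, 10.92, 11.08, 12.65, 13, 13, 13, 13.6
The 3 values of 13 share dense rank 6.
Remaining distinct values take the next consecutive integers.
Group A values → pooled ranks: 10.69→2, 10.22→1, 13→6, 13→6, 13→6
Mean rank = (2 + 1 + 6 + 6 + 6) / 5 = 4.20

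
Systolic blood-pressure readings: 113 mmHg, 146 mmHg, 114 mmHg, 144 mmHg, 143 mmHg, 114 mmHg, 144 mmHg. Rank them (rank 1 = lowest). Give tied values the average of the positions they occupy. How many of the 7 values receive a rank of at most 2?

1

Sorted (ascending): 113, 114, 114, 143, 144, 144, 146
The 2 values of 114 occupy positions 2–3 → average rank (2+3)/2 = 2.5.
The 2 values of 144 occupy positions 5–6 → average rank (5+6)/2 = 5.5.
Ranks ≤ 2: {1} → 1 value.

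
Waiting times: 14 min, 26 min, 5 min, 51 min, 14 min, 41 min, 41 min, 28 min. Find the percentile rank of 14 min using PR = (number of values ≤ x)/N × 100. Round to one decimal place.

N = 8.
Strictly below 14: 1. Equal to 14: 2.
PR = 3/8 × 100 = 37.5

37.5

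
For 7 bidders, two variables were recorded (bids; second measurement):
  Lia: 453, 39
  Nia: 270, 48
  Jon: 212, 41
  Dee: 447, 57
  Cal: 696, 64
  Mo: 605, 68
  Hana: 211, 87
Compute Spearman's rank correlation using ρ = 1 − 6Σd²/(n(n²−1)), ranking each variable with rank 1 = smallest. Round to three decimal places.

0.000

Ranks of variable 1: 5, 3, 2, 4, 7, 6, 1
Ranks of variable 2: 1, 3, 2, 4, 5, 6, 7
d = r₁ − r₂: 4, 0, 0, 0, 2, 0, -6
d²: 16, 0, 0, 0, 4, 0, 36; Σd² = 56
ρ = 1 − 6·56/(7·48) = 1 − 336/336 = 0.000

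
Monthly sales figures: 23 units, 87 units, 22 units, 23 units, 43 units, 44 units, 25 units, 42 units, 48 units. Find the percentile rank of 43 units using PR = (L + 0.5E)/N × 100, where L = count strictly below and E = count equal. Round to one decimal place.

N = 9.
Strictly below 43: 5. Equal to 43: 1.
PR = (5 + 0.5·1)/9 × 100 = 61.1

61.1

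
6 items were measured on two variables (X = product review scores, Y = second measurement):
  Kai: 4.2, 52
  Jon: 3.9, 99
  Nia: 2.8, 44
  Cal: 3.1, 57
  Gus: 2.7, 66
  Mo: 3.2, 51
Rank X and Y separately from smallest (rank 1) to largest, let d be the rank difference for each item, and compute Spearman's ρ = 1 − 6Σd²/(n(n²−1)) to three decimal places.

Ranks of variable 1: 6, 5, 2, 3, 1, 4
Ranks of variable 2: 3, 6, 1, 4, 5, 2
d = r₁ − r₂: 3, -1, 1, -1, -4, 2
d²: 9, 1, 1, 1, 16, 4; Σd² = 32
ρ = 1 − 6·32/(6·35) = 1 − 192/210 = 0.086

0.086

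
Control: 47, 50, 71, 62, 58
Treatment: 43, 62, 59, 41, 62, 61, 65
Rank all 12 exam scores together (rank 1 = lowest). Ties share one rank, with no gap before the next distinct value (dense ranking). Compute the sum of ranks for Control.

30

Sorted (ascending): 41, 43, 47, 50, 58, 59, 61, 62, 62, 62, 65, 71
The 3 values of 62 share dense rank 8.
Remaining distinct values take the next consecutive integers.
Control values → pooled ranks: 47→3, 50→4, 71→10, 62→8, 58→5
Rank sum = 3 + 4 + 10 + 8 + 5 = 30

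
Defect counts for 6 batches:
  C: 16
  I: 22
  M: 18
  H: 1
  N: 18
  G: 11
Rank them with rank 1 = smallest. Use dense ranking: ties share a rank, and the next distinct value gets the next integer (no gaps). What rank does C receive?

3

Sorted (ascending): 1, 11, 16, 18, 18, 22
The 2 values of 18 share dense rank 4.
Remaining distinct values take the next consecutive integers.
C has value 16 → rank 3.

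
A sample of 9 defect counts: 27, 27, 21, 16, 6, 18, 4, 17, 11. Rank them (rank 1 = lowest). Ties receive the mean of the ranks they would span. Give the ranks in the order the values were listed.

8.5, 8.5, 7, 4, 2, 6, 1, 5, 3

Sorted (ascending): 4, 6, 11, 16, 17, 18, 21, 27, 27
The 2 values of 27 occupy positions 8–9 → average rank (8+9)/2 = 8.5.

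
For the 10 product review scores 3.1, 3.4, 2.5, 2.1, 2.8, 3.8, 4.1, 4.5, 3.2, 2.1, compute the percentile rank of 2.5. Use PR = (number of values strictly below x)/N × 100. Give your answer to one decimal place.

N = 10.
Strictly below 2.5: 2. Equal to 2.5: 1.
PR = 2/10 × 100 = 20.0

20.0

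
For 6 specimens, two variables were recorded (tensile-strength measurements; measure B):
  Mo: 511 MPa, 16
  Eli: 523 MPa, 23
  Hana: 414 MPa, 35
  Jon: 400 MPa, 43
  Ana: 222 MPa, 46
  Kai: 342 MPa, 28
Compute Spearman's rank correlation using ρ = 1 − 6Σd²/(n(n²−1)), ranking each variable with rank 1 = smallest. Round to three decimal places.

Ranks of variable 1: 5, 6, 4, 3, 1, 2
Ranks of variable 2: 1, 2, 4, 5, 6, 3
d = r₁ − r₂: 4, 4, 0, -2, -5, -1
d²: 16, 16, 0, 4, 25, 1; Σd² = 62
ρ = 1 − 6·62/(6·35) = 1 − 372/210 = -0.771

-0.771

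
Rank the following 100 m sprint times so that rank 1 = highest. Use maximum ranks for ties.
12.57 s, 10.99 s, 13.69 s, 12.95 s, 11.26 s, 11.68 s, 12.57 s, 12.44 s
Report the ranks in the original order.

Sorted (descending): 13.69, 12.95, 12.57, 12.57, 12.44, 11.68, 11.26, 10.99
The 2 values of 12.57 occupy positions 3–4 → each gets rank 4.

4, 8, 1, 2, 7, 6, 4, 5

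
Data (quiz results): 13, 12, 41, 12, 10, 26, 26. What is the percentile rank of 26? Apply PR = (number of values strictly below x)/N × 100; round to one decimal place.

57.1

N = 7.
Strictly below 26: 4. Equal to 26: 2.
PR = 4/7 × 100 = 57.1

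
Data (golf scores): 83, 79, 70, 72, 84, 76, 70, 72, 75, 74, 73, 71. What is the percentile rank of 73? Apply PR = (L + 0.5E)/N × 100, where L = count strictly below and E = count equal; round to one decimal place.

45.8

N = 12.
Strictly below 73: 5. Equal to 73: 1.
PR = (5 + 0.5·1)/12 × 100 = 45.8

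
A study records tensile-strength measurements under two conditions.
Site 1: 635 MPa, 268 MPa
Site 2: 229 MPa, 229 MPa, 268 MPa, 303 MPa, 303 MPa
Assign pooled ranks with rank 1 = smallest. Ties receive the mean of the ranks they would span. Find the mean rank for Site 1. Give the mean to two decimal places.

Sorted (ascending): 229, 229, 268, 268, 303, 303, 635
The 2 values of 229 occupy positions 1–2 → average rank (1+2)/2 = 1.5.
The 2 values of 268 occupy positions 3–4 → average rank (3+4)/2 = 3.5.
The 2 values of 303 occupy positions 5–6 → average rank (5+6)/2 = 5.5.
Site 1 values → pooled ranks: 635→7, 268→3.5
Mean rank = (7 + 3.5) / 2 = 5.25

5.25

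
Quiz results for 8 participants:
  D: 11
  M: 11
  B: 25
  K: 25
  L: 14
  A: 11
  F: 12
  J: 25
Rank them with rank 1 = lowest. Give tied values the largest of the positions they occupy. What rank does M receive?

3

Sorted (ascending): 11, 11, 11, 12, 14, 25, 25, 25
The 3 values of 11 occupy positions 1–3 → each gets rank 3.
The 3 values of 25 occupy positions 6–8 → each gets rank 8.
M has value 11 → rank 3.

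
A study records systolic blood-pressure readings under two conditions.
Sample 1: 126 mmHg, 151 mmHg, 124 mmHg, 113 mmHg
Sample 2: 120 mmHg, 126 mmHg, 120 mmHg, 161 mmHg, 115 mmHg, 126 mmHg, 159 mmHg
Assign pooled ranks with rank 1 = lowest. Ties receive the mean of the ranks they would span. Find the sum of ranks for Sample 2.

Sorted (ascending): 113, 115, 120, 120, 124, 126, 126, 126, 151, 159, 161
The 2 values of 120 occupy positions 3–4 → average rank (3+4)/2 = 3.5.
The 3 values of 126 occupy positions 6–8 → average rank 7.
Sample 2 values → pooled ranks: 120→3.5, 126→7, 120→3.5, 161→11, 115→2, 126→7, 159→10
Rank sum = 3.5 + 7 + 3.5 + 11 + 2 + 7 + 10 = 44

44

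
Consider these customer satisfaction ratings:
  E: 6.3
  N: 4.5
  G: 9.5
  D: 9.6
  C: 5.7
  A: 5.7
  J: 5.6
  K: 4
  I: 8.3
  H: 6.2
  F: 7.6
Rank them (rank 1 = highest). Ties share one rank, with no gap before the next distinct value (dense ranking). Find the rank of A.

Sorted (descending): 9.6, 9.5, 8.3, 7.6, 6.3, 6.2, 5.7, 5.7, 5.6, 4.5, 4
The 2 values of 5.7 share dense rank 7.
Remaining distinct values take the next consecutive integers.
A has value 5.7 → rank 7.

7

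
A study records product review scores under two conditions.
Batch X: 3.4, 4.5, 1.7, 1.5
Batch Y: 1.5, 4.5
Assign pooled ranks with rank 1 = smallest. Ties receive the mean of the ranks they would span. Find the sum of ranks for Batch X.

Sorted (ascending): 1.5, 1.5, 1.7, 3.4, 4.5, 4.5
The 2 values of 1.5 occupy positions 1–2 → average rank (1+2)/2 = 1.5.
The 2 values of 4.5 occupy positions 5–6 → average rank (5+6)/2 = 5.5.
Batch X values → pooled ranks: 3.4→4, 4.5→5.5, 1.7→3, 1.5→1.5
Rank sum = 4 + 5.5 + 3 + 1.5 = 14

14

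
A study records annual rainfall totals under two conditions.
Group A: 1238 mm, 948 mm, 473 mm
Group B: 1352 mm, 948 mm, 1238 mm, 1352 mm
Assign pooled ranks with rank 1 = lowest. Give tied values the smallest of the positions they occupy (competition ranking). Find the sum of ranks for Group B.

18

Sorted (ascending): 473, 948, 948, 1238, 1238, 1352, 1352
The 2 values of 948 occupy positions 2–3 → each gets rank 2.
The 2 values of 1238 occupy positions 4–5 → each gets rank 4.
The 2 values of 1352 occupy positions 6–7 → each gets rank 6.
Group B values → pooled ranks: 1352→6, 948→2, 1238→4, 1352→6
Rank sum = 6 + 2 + 4 + 6 = 18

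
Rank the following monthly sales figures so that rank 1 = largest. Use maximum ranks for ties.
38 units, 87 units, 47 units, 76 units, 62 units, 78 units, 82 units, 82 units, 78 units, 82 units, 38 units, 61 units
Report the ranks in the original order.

12, 1, 10, 7, 8, 6, 4, 4, 6, 4, 12, 9

Sorted (descending): 87, 82, 82, 82, 78, 78, 76, 62, 61, 47, 38, 38
The 3 values of 82 occupy positions 2–4 → each gets rank 4.
The 2 values of 78 occupy positions 5–6 → each gets rank 6.
The 2 values of 38 occupy positions 11–12 → each gets rank 12.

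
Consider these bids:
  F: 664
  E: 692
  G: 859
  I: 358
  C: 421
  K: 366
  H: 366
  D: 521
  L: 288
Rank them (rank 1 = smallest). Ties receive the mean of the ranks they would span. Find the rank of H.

3.5

Sorted (ascending): 288, 358, 366, 366, 421, 521, 664, 692, 859
The 2 values of 366 occupy positions 3–4 → average rank (3+4)/2 = 3.5.
H has value 366 → rank 3.5.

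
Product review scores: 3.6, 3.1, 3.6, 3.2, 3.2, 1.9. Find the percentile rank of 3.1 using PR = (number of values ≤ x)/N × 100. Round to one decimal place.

33.3

N = 6.
Strictly below 3.1: 1. Equal to 3.1: 1.
PR = 2/6 × 100 = 33.3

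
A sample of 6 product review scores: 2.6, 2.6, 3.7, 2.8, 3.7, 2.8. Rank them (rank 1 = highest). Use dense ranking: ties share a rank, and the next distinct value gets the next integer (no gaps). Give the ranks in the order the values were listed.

Sorted (descending): 3.7, 3.7, 2.8, 2.8, 2.6, 2.6
The 2 values of 3.7 share dense rank 1.
The 2 values of 2.8 share dense rank 2.
The 2 values of 2.6 share dense rank 3.

3, 3, 1, 2, 1, 2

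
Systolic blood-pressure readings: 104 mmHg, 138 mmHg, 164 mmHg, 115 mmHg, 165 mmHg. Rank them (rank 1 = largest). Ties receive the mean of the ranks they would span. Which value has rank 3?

Sorted (descending): 165, 164, 138, 115, 104
No ties — each value takes its position as its rank.
Rank 3 → value 138.

138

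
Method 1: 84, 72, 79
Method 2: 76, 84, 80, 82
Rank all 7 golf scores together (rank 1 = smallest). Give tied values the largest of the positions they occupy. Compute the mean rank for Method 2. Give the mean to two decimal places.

4.50

Sorted (ascending): 72, 76, 79, 80, 82, 84, 84
The 2 values of 84 occupy positions 6–7 → each gets rank 7.
Method 2 values → pooled ranks: 76→2, 84→7, 80→4, 82→5
Mean rank = (2 + 7 + 4 + 5) / 4 = 4.50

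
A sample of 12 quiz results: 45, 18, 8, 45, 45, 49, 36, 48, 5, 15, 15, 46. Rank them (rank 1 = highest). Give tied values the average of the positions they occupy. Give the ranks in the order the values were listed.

5, 8, 11, 5, 5, 1, 7, 2, 12, 9.5, 9.5, 3

Sorted (descending): 49, 48, 46, 45, 45, 45, 36, 18, 15, 15, 8, 5
The 3 values of 45 occupy positions 4–6 → average rank 5.
The 2 values of 15 occupy positions 9–10 → average rank (9+10)/2 = 9.5.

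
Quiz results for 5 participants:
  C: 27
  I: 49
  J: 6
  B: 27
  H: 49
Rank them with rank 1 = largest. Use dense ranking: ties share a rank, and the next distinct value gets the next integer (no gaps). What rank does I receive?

1

Sorted (descending): 49, 49, 27, 27, 6
The 2 values of 49 share dense rank 1.
The 2 values of 27 share dense rank 2.
Remaining distinct values take the next consecutive integers.
I has value 49 → rank 1.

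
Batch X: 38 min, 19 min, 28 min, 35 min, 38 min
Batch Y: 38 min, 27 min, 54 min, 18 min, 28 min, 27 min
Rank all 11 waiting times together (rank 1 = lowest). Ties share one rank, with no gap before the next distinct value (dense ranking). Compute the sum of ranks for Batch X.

23

Sorted (ascending): 18, 19, 27, 27, 28, 28, 35, 38, 38, 38, 54
The 2 values of 27 share dense rank 3.
The 2 values of 28 share dense rank 4.
The 3 values of 38 share dense rank 6.
Remaining distinct values take the next consecutive integers.
Batch X values → pooled ranks: 38→6, 19→2, 28→4, 35→5, 38→6
Rank sum = 6 + 2 + 4 + 5 + 6 = 23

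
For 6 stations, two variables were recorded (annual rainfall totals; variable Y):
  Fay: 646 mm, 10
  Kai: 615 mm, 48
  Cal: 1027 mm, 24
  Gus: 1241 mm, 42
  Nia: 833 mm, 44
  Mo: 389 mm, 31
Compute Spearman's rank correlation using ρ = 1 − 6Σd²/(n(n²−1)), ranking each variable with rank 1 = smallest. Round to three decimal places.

-0.086

Ranks of variable 1: 3, 2, 5, 6, 4, 1
Ranks of variable 2: 1, 6, 2, 4, 5, 3
d = r₁ − r₂: 2, -4, 3, 2, -1, -2
d²: 4, 16, 9, 4, 1, 4; Σd² = 38
ρ = 1 − 6·38/(6·35) = 1 − 228/210 = -0.086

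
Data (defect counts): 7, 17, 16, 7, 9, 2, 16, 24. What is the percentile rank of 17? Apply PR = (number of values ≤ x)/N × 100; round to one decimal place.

N = 8.
Strictly below 17: 6. Equal to 17: 1.
PR = 7/8 × 100 = 87.5

87.5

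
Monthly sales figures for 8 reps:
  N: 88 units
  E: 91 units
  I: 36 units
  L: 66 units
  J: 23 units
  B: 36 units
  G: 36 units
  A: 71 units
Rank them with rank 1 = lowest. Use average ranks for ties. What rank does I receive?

3

Sorted (ascending): 23, 36, 36, 36, 66, 71, 88, 91
The 3 values of 36 occupy positions 2–4 → average rank 3.
I has value 36 units → rank 3.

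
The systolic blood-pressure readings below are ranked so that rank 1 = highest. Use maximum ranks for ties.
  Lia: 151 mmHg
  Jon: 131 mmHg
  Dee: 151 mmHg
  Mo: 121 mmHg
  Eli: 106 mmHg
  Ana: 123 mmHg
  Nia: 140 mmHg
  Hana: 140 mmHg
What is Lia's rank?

2

Sorted (descending): 151, 151, 140, 140, 131, 123, 121, 106
The 2 values of 151 occupy positions 1–2 → each gets rank 2.
The 2 values of 140 occupy positions 3–4 → each gets rank 4.
Lia has value 151 mmHg → rank 2.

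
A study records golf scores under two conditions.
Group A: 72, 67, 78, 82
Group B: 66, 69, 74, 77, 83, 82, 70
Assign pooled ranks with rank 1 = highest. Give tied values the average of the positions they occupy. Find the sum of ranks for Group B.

Sorted (descending): 83, 82, 82, 78, 77, 74, 72, 70, 69, 67, 66
The 2 values of 82 occupy positions 2–3 → average rank (2+3)/2 = 2.5.
Group B values → pooled ranks: 66→11, 69→9, 74→6, 77→5, 83→1, 82→2.5, 70→8
Rank sum = 11 + 9 + 6 + 5 + 1 + 2.5 + 8 = 42.5

42.5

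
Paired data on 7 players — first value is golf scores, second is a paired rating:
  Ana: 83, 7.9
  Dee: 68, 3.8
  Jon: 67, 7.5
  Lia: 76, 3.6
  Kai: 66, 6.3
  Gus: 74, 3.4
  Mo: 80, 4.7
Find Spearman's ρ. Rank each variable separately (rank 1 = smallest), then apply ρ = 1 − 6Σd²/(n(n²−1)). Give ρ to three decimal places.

0.036

Ranks of variable 1: 7, 3, 2, 5, 1, 4, 6
Ranks of variable 2: 7, 3, 6, 2, 5, 1, 4
d = r₁ − r₂: 0, 0, -4, 3, -4, 3, 2
d²: 0, 0, 16, 9, 16, 9, 4; Σd² = 54
ρ = 1 − 6·54/(7·48) = 1 − 324/336 = 0.036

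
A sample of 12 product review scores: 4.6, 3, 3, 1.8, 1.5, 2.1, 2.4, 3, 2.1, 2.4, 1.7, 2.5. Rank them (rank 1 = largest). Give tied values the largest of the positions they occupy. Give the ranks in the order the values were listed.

1, 4, 4, 10, 12, 9, 7, 4, 9, 7, 11, 5

Sorted (descending): 4.6, 3, 3, 3, 2.5, 2.4, 2.4, 2.1, 2.1, 1.8, 1.7, 1.5
The 3 values of 3 occupy positions 2–4 → each gets rank 4.
The 2 values of 2.4 occupy positions 6–7 → each gets rank 7.
The 2 values of 2.1 occupy positions 8–9 → each gets rank 9.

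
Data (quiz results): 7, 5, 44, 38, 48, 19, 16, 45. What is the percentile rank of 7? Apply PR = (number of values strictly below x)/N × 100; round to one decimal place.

N = 8.
Strictly below 7: 1. Equal to 7: 1.
PR = 1/8 × 100 = 12.5

12.5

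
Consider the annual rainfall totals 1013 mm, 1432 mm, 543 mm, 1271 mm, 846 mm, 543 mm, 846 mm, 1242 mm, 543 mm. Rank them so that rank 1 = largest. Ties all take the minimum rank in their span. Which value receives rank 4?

1013

Sorted (descending): 1432, 1271, 1242, 1013, 846, 846, 543, 543, 543
The 2 values of 846 occupy positions 5–6 → each gets rank 5.
The 3 values of 543 occupy positions 7–9 → each gets rank 7.
Rank 4 → value 1013.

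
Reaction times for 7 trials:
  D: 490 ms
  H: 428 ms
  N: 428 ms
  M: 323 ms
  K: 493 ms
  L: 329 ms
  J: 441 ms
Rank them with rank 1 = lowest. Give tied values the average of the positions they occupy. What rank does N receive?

3.5

Sorted (ascending): 323, 329, 428, 428, 441, 490, 493
The 2 values of 428 occupy positions 3–4 → average rank (3+4)/2 = 3.5.
N has value 428 ms → rank 3.5.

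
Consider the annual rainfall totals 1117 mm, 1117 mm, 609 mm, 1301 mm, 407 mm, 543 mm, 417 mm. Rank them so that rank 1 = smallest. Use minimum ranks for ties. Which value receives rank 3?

543

Sorted (ascending): 407, 417, 543, 609, 1117, 1117, 1301
The 2 values of 1117 occupy positions 5–6 → each gets rank 5.
Rank 3 → value 543.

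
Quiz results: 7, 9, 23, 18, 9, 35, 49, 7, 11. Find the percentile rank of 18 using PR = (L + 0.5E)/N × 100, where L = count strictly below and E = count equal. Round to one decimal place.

N = 9.
Strictly below 18: 5. Equal to 18: 1.
PR = (5 + 0.5·1)/9 × 100 = 61.1

61.1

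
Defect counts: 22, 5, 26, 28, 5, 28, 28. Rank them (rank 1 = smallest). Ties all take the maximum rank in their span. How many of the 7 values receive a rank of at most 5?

Sorted (ascending): 5, 5, 22, 26, 28, 28, 28
The 2 values of 5 occupy positions 1–2 → each gets rank 2.
The 3 values of 28 occupy positions 5–7 → each gets rank 7.
Ranks ≤ 5: {2, 2, 3, 4} → 4 values.

4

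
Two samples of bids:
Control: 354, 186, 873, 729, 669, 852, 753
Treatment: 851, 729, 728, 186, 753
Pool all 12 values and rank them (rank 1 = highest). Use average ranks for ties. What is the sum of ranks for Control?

Sorted (descending): 873, 852, 851, 753, 753, 729, 729, 728, 669, 354, 186, 186
The 2 values of 753 occupy positions 4–5 → average rank (4+5)/2 = 4.5.
The 2 values of 729 occupy positions 6–7 → average rank (6+7)/2 = 6.5.
The 2 values of 186 occupy positions 11–12 → average rank (11+12)/2 = 11.5.
Control values → pooled ranks: 354→10, 186→11.5, 873→1, 729→6.5, 669→9, 852→2, 753→4.5
Rank sum = 10 + 11.5 + 1 + 6.5 + 9 + 2 + 4.5 = 44.5

44.5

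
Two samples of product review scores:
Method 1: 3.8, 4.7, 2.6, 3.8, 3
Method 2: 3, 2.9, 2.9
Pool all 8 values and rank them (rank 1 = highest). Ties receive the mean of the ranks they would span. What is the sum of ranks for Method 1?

Sorted (descending): 4.7, 3.8, 3.8, 3, 3, 2.9, 2.9, 2.6
The 2 values of 3.8 occupy positions 2–3 → average rank (2+3)/2 = 2.5.
The 2 values of 3 occupy positions 4–5 → average rank (4+5)/2 = 4.5.
The 2 values of 2.9 occupy positions 6–7 → average rank (6+7)/2 = 6.5.
Method 1 values → pooled ranks: 3.8→2.5, 4.7→1, 2.6→8, 3.8→2.5, 3→4.5
Rank sum = 2.5 + 1 + 8 + 2.5 + 4.5 = 18.5

18.5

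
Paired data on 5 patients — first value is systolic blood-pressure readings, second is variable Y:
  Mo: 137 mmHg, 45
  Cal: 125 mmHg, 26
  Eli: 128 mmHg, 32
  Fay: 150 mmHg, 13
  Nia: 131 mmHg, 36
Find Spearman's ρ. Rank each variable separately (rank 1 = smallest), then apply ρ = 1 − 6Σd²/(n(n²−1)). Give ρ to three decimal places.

Ranks of variable 1: 4, 1, 2, 5, 3
Ranks of variable 2: 5, 2, 3, 1, 4
d = r₁ − r₂: -1, -1, -1, 4, -1
d²: 1, 1, 1, 16, 1; Σd² = 20
ρ = 1 − 6·20/(5·24) = 1 − 120/120 = 0.000

0.000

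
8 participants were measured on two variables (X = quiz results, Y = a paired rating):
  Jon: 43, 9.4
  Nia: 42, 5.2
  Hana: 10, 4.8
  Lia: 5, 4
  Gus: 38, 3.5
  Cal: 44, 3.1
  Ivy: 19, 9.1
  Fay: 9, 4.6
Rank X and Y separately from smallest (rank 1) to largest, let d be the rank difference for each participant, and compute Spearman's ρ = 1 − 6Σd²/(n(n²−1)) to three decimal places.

0.048

Ranks of variable 1: 7, 6, 3, 1, 5, 8, 4, 2
Ranks of variable 2: 8, 6, 5, 3, 2, 1, 7, 4
d = r₁ − r₂: -1, 0, -2, -2, 3, 7, -3, -2
d²: 1, 0, 4, 4, 9, 49, 9, 4; Σd² = 80
ρ = 1 − 6·80/(8·63) = 1 − 480/504 = 0.048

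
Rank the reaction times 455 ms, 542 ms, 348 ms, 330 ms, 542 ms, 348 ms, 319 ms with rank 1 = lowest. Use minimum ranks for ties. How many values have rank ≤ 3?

4

Sorted (ascending): 319, 330, 348, 348, 455, 542, 542
The 2 values of 348 occupy positions 3–4 → each gets rank 3.
The 2 values of 542 occupy positions 6–7 → each gets rank 6.
Ranks ≤ 3: {1, 2, 3, 3} → 4 values.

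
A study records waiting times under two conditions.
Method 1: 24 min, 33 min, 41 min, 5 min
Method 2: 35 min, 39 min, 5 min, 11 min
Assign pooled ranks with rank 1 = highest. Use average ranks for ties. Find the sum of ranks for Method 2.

Sorted (descending): 41, 39, 35, 33, 24, 11, 5, 5
The 2 values of 5 occupy positions 7–8 → average rank (7+8)/2 = 7.5.
Method 2 values → pooled ranks: 35→3, 39→2, 5→7.5, 11→6
Rank sum = 3 + 2 + 7.5 + 6 = 18.5

18.5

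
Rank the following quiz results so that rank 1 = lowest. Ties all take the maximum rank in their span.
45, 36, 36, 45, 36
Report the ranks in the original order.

5, 3, 3, 5, 3

Sorted (ascending): 36, 36, 36, 45, 45
The 3 values of 36 occupy positions 1–3 → each gets rank 3.
The 2 values of 45 occupy positions 4–5 → each gets rank 5.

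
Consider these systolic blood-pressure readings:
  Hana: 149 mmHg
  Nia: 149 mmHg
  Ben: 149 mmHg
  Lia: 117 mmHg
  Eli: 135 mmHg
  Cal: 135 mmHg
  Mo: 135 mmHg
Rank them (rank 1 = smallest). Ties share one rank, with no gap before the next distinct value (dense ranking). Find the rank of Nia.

3

Sorted (ascending): 117, 135, 135, 135, 149, 149, 149
The 3 values of 135 share dense rank 2.
The 3 values of 149 share dense rank 3.
Remaining distinct values take the next consecutive integers.
Nia has value 149 mmHg → rank 3.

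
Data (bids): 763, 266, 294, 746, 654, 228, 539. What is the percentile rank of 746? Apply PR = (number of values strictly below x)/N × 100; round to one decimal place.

N = 7.
Strictly below 746: 5. Equal to 746: 1.
PR = 5/7 × 100 = 71.4

71.4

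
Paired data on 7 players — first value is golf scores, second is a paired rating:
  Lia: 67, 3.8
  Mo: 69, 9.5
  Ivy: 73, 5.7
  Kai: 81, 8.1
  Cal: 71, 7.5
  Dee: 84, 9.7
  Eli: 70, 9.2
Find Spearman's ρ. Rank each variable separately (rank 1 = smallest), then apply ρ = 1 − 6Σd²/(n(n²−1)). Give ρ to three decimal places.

Ranks of variable 1: 1, 2, 5, 6, 4, 7, 3
Ranks of variable 2: 1, 6, 2, 4, 3, 7, 5
d = r₁ − r₂: 0, -4, 3, 2, 1, 0, -2
d²: 0, 16, 9, 4, 1, 0, 4; Σd² = 34
ρ = 1 − 6·34/(7·48) = 1 − 204/336 = 0.393

0.393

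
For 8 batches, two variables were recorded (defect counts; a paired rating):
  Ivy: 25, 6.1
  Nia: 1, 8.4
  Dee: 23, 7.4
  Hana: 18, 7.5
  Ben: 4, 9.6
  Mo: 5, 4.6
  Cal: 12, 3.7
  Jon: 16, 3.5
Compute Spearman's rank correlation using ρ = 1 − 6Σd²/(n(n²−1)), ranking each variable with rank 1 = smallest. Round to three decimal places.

Ranks of variable 1: 8, 1, 7, 6, 2, 3, 4, 5
Ranks of variable 2: 4, 7, 5, 6, 8, 3, 2, 1
d = r₁ − r₂: 4, -6, 2, 0, -6, 0, 2, 4
d²: 16, 36, 4, 0, 36, 0, 4, 16; Σd² = 112
ρ = 1 − 6·112/(8·63) = 1 − 672/504 = -0.333

-0.333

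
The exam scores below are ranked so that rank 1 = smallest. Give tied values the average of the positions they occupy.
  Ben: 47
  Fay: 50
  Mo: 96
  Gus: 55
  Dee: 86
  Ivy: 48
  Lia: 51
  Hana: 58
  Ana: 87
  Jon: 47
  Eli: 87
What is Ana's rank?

Sorted (ascending): 47, 47, 48, 50, 51, 55, 58, 86, 87, 87, 96
The 2 values of 47 occupy positions 1–2 → average rank (1+2)/2 = 1.5.
The 2 values of 87 occupy positions 9–10 → average rank (9+10)/2 = 9.5.
Ana has value 87 → rank 9.5.

9.5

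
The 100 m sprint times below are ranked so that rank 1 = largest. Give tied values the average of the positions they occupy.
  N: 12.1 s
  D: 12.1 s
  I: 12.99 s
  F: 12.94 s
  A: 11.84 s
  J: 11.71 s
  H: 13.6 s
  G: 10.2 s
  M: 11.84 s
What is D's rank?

Sorted (descending): 13.6, 12.99, 12.94, 12.1, 12.1, 11.84, 11.84, 11.71, 10.2
The 2 values of 12.1 occupy positions 4–5 → average rank (4+5)/2 = 4.5.
The 2 values of 11.84 occupy positions 6–7 → average rank (6+7)/2 = 6.5.
D has value 12.1 s → rank 4.5.

4.5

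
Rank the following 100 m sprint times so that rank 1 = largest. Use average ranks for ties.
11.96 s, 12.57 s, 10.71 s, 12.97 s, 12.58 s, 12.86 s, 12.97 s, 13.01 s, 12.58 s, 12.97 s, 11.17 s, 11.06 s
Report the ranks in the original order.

9, 8, 12, 3, 6.5, 5, 3, 1, 6.5, 3, 10, 11

Sorted (descending): 13.01, 12.97, 12.97, 12.97, 12.86, 12.58, 12.58, 12.57, 11.96, 11.17, 11.06, 10.71
The 3 values of 12.97 occupy positions 2–4 → average rank 3.
The 2 values of 12.58 occupy positions 6–7 → average rank (6+7)/2 = 6.5.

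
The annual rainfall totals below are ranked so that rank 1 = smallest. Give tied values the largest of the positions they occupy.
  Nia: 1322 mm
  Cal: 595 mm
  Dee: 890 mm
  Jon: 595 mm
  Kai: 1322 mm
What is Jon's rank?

2

Sorted (ascending): 595, 595, 890, 1322, 1322
The 2 values of 595 occupy positions 1–2 → each gets rank 2.
The 2 values of 1322 occupy positions 4–5 → each gets rank 5.
Jon has value 595 mm → rank 2.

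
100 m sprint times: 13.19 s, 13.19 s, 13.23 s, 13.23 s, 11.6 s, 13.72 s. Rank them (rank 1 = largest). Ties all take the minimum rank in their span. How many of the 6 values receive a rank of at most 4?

5

Sorted (descending): 13.72, 13.23, 13.23, 13.19, 13.19, 11.6
The 2 values of 13.23 occupy positions 2–3 → each gets rank 2.
The 2 values of 13.19 occupy positions 4–5 → each gets rank 4.
Ranks ≤ 4: {1, 2, 2, 4, 4} → 5 values.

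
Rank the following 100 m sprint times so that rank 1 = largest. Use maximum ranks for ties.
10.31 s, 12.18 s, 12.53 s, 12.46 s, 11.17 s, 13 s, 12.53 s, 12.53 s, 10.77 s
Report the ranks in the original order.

Sorted (descending): 13, 12.53, 12.53, 12.53, 12.46, 12.18, 11.17, 10.77, 10.31
The 3 values of 12.53 occupy positions 2–4 → each gets rank 4.

9, 6, 4, 5, 7, 1, 4, 4, 8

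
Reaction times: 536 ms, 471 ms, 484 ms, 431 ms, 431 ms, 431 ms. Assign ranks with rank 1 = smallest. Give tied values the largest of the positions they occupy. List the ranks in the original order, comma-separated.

Sorted (ascending): 431, 431, 431, 471, 484, 536
The 3 values of 431 occupy positions 1–3 → each gets rank 3.

6, 4, 5, 3, 3, 3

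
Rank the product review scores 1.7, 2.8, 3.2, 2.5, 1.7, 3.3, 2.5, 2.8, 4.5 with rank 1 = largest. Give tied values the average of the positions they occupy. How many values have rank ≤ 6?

5

Sorted (descending): 4.5, 3.3, 3.2, 2.8, 2.8, 2.5, 2.5, 1.7, 1.7
The 2 values of 2.8 occupy positions 4–5 → average rank (4+5)/2 = 4.5.
The 2 values of 2.5 occupy positions 6–7 → average rank (6+7)/2 = 6.5.
The 2 values of 1.7 occupy positions 8–9 → average rank (8+9)/2 = 8.5.
Ranks ≤ 6: {1, 2, 3, 4.5, 4.5} → 5 values.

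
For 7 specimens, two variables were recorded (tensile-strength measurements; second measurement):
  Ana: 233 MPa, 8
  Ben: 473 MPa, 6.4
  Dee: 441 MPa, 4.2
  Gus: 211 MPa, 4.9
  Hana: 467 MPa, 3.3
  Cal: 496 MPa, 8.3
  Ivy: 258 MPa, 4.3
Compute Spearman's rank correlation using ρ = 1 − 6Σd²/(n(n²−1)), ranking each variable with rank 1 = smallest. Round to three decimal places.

Ranks of variable 1: 2, 6, 4, 1, 5, 7, 3
Ranks of variable 2: 6, 5, 2, 4, 1, 7, 3
d = r₁ − r₂: -4, 1, 2, -3, 4, 0, 0
d²: 16, 1, 4, 9, 16, 0, 0; Σd² = 46
ρ = 1 − 6·46/(7·48) = 1 − 276/336 = 0.179

0.179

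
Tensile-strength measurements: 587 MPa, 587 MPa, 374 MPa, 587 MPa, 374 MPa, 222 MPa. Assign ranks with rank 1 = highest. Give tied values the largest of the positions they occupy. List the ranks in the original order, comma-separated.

3, 3, 5, 3, 5, 6

Sorted (descending): 587, 587, 587, 374, 374, 222
The 3 values of 587 occupy positions 1–3 → each gets rank 3.
The 2 values of 374 occupy positions 4–5 → each gets rank 5.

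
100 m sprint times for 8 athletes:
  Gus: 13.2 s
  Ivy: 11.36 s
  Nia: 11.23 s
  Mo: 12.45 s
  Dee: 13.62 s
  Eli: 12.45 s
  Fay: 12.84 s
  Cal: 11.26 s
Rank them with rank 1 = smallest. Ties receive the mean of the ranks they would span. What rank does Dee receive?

8

Sorted (ascending): 11.23, 11.26, 11.36, 12.45, 12.45, 12.84, 13.2, 13.62
The 2 values of 12.45 occupy positions 4–5 → average rank (4+5)/2 = 4.5.
Dee has value 13.62 s → rank 8.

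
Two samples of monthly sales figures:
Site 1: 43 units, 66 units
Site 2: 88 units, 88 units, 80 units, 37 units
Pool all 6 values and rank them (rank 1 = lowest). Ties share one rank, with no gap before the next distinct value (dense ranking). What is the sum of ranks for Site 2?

Sorted (ascending): 37, 43, 66, 80, 88, 88
The 2 values of 88 share dense rank 5.
Remaining distinct values take the next consecutive integers.
Site 2 values → pooled ranks: 88→5, 88→5, 80→4, 37→1
Rank sum = 5 + 5 + 4 + 1 = 15

15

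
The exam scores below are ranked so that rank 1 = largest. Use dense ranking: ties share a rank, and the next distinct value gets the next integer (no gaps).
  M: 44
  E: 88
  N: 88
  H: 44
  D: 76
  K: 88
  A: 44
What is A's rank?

3

Sorted (descending): 88, 88, 88, 76, 44, 44, 44
The 3 values of 88 share dense rank 1.
The 3 values of 44 share dense rank 3.
Remaining distinct values take the next consecutive integers.
A has value 44 → rank 3.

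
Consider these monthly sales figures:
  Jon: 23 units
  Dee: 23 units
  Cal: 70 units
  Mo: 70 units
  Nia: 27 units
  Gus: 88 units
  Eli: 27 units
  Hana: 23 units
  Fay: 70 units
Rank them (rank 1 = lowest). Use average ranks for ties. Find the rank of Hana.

Sorted (ascending): 23, 23, 23, 27, 27, 70, 70, 70, 88
The 3 values of 23 occupy positions 1–3 → average rank 2.
The 2 values of 27 occupy positions 4–5 → average rank (4+5)/2 = 4.5.
The 3 values of 70 occupy positions 6–8 → average rank 7.
Hana has value 23 units → rank 2.

2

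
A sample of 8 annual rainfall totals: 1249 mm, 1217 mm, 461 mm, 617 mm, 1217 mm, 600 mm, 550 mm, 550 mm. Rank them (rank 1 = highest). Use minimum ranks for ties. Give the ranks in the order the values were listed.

Sorted (descending): 1249, 1217, 1217, 617, 600, 550, 550, 461
The 2 values of 1217 occupy positions 2–3 → each gets rank 2.
The 2 values of 550 occupy positions 6–7 → each gets rank 6.

1, 2, 8, 4, 2, 5, 6, 6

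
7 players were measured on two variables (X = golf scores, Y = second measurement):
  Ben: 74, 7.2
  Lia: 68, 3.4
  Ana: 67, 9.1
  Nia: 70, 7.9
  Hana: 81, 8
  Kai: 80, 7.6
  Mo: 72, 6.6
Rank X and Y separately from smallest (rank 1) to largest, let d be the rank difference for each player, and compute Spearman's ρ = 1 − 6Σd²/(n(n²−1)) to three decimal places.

Ranks of variable 1: 5, 2, 1, 3, 7, 6, 4
Ranks of variable 2: 3, 1, 7, 5, 6, 4, 2
d = r₁ − r₂: 2, 1, -6, -2, 1, 2, 2
d²: 4, 1, 36, 4, 1, 4, 4; Σd² = 54
ρ = 1 − 6·54/(7·48) = 1 − 324/336 = 0.036

0.036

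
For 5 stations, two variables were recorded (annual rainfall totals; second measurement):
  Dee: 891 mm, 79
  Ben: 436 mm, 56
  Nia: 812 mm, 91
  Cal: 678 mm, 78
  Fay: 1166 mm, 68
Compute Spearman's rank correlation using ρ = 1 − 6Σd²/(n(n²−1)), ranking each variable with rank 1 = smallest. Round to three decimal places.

Ranks of variable 1: 4, 1, 3, 2, 5
Ranks of variable 2: 4, 1, 5, 3, 2
d = r₁ − r₂: 0, 0, -2, -1, 3
d²: 0, 0, 4, 1, 9; Σd² = 14
ρ = 1 − 6·14/(5·24) = 1 − 84/120 = 0.300

0.300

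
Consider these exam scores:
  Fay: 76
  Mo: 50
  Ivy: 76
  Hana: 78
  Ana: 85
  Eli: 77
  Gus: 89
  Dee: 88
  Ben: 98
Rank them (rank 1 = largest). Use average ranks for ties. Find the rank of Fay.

Sorted (descending): 98, 89, 88, 85, 78, 77, 76, 76, 50
The 2 values of 76 occupy positions 7–8 → average rank (7+8)/2 = 7.5.
Fay has value 76 → rank 7.5.

7.5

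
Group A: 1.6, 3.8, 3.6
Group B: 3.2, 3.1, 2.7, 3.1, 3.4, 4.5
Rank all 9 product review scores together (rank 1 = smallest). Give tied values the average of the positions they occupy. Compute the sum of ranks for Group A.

16

Sorted (ascending): 1.6, 2.7, 3.1, 3.1, 3.2, 3.4, 3.6, 3.8, 4.5
The 2 values of 3.1 occupy positions 3–4 → average rank (3+4)/2 = 3.5.
Group A values → pooled ranks: 1.6→1, 3.8→8, 3.6→7
Rank sum = 1 + 8 + 7 = 16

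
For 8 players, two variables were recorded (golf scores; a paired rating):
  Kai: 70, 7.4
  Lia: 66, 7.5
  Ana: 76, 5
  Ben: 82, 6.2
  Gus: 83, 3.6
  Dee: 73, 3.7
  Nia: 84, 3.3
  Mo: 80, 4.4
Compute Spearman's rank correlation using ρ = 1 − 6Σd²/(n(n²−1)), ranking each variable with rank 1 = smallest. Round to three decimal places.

Ranks of variable 1: 2, 1, 4, 6, 7, 3, 8, 5
Ranks of variable 2: 7, 8, 5, 6, 2, 3, 1, 4
d = r₁ − r₂: -5, -7, -1, 0, 5, 0, 7, 1
d²: 25, 49, 1, 0, 25, 0, 49, 1; Σd² = 150
ρ = 1 − 6·150/(8·63) = 1 − 900/504 = -0.786

-0.786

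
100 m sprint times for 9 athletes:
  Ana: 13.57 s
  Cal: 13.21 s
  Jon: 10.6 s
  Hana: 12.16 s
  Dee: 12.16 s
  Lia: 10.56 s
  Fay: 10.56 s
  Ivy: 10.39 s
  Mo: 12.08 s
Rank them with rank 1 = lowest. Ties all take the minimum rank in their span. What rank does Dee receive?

6

Sorted (ascending): 10.39, 10.56, 10.56, 10.6, 12.08, 12.16, 12.16, 13.21, 13.57
The 2 values of 10.56 occupy positions 2–3 → each gets rank 2.
The 2 values of 12.16 occupy positions 6–7 → each gets rank 6.
Dee has value 12.16 s → rank 6.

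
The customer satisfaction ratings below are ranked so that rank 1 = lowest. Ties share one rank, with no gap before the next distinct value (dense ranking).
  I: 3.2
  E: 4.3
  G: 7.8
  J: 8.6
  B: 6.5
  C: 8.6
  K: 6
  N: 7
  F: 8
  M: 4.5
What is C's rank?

9

Sorted (ascending): 3.2, 4.3, 4.5, 6, 6.5, 7, 7.8, 8, 8.6, 8.6
The 2 values of 8.6 share dense rank 9.
Remaining distinct values take the next consecutive integers.
C has value 8.6 → rank 9.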